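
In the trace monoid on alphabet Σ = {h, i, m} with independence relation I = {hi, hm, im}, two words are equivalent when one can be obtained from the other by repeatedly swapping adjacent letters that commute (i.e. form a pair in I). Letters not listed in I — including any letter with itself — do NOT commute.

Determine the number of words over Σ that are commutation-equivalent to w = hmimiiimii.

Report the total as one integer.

840

drop 0:h onto floor
drop 1:m onto floor
drop 2:i onto floor
drop 3:m onto {1:m}
drop 4:i onto {2:i}
drop 5:i onto {4:i}
drop 6:i onto {5:i}
drop 7:m onto {3:m}
drop 8:i onto {6:i}
drop 9:i onto {8:i}
ground layer = {0:h, 1:m, 2:i}
drop-orders for the pieces not yet dropped (sum over which currently-grounded one goes next):
  1 to go: {0} 1  {7} 1  {9} 1
  2 to go: {0,7} 2  {0,9} 2  {3,7} 1  {7,9} 2  {8,9} 1
  3 to go: {0,3,7} 3  {0,7,9} 6  {0,8,9} 3  {1,3,7} 1  {3,7,9} 3  {6,8,9} 1  {7,8,9} 3
  4 to go: {0,1,3,7} 4  {0,3,7,9} 12  {0,6,8,9} 4  {0,7,8,9} 12  {1,3,7,9} 4  {3,7,8,9} 6  {5,6,8,9} 1  {6,7,8,9} 4
  5 to go: {0,1,3,7,9} 20  {0,3,7,8,9} 30  {0,5,6,8,9} 5  {0,6,7,8,9} 20  {1,3,7,8,9} 10  {3,6,7,8,9} 10  {4,5,6,8,9} 1  {5,6,7,8,9} 5
  6 to go: {0,1,3,7,8,9} 60  {0,3,6,7,8,9} 60  {0,4,5,6,8,9} 6  {0,5,6,7,8,9} 30  {1,3,6,7,8,9} 20  {2,4,5,6,8,9} 1  {3,5,6,7,8,9} 15  {4,5,6,7,8,9} 6
  7 to go: {0,1,3,6,7,8,9} 140  {0,2,4,5,6,8,9} 7  {0,3,5,6,7,8,9} 105  {0,4,5,6,7,8,9} 42  {1,3,5,6,7,8,9} 35  {2,4,5,6,7,8,9} 7  {3,4,5,6,7,8,9} 21
  8 to go: {0,1,3,5,6,7,8,9} 280  {0,2,4,5,6,7,8,9} 56  {0,3,4,5,6,7,8,9} 168  {1,3,4,5,6,7,8,9} 56  {2,3,4,5,6,7,8,9} 28
  if 0:h drops first: 84 orders
  if 1:m drops first: 252 orders
  if 2:i drops first: 504 orders
heap linearizations: 840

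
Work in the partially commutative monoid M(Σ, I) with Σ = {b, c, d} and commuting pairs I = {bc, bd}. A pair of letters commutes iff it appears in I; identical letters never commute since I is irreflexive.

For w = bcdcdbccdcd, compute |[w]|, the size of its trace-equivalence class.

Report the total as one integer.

piece 0:b — minimal
piece 1:c — minimal
piece 2:d rests on {1:c}
piece 3:c rests on {2:d}
piece 4:d rests on {3:c}
piece 5:b rests on {0:b}
piece 6:c rests on {4:d}
piece 7:c rests on {6:c}
piece 8:d rests on {7:c}
piece 9:c rests on {8:d}
piece 10:d rests on {9:c}
minimal pieces: {0:b, 1:c}
ways to finish when only these pieces remain (= sum over removing one remaining piece with nothing left below it):
  1 left: {5}→1  {10}→1
  2 left: {0,5}→1  {5,10}→2  {9,10}→1
  3 left: {0,5,10}→3  {5,9,10}→3  {8,9,10}→1
  4 left: {0,5,9,10}→6  {5,8,9,10}→4  {7,8,9,10}→1
  5 left: {0,5,8,9,10}→10  {5,7,8,9,10}→5  {6,7,8,9,10}→1
  6 left: {0,5,7,8,9,10}→15  {4,6,7,8,9,10}→1  {5,6,7,8,9,10}→6
  7 left: {0,5,6,7,8,9,10}→21  {3,4,6,7,8,9,10}→1  {4,5,6,7,8,9,10}→7
  8 left: {0,4,5,6,7,8,9,10}→28  {2,3,4,6,7,8,9,10}→1  {3,4,5,6,7,8,9,10}→8
  9 left: {0,3,4,5,6,7,8,9,10}→36  {1,2,3,4,6,7,8,9,10}→1  {2,3,4,5,6,7,8,9,10}→9
  placing 0:b first → 10 extensions
  placing 1:c first → 45 extensions
total linear extensions = 55

55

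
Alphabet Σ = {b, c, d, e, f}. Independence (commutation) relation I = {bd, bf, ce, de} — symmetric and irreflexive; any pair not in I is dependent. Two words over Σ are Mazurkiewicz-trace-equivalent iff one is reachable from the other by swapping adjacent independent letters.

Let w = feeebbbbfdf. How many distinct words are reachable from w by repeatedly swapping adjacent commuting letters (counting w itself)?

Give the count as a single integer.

35

piece 0:f — minimal
piece 1:e rests on {0:f}
piece 2:e rests on {1:e}
piece 3:e rests on {2:e}
piece 4:b rests on {3:e}
piece 5:b rests on {4:b}
piece 6:b rests on {5:b}
piece 7:b rests on {6:b}
piece 8:f rests on {3:e}
piece 9:d rests on {8:f}
piece 10:f rests on {9:d}
minimal pieces: {0:f}
ways to finish when only these pieces remain (= sum over removing one remaining piece with nothing left below it):
  1 left: {7}→1  {10}→1
  2 left: {6,7}→1  {7,10}→2  {9,10}→1
  3 left: {5,6,7}→1  {6,7,10}→3  {7,9,10}→3  {8,9,10}→1
  4 left: {4,5,6,7}→1  {5,6,7,10}→4  {6,7,9,10}→6  {7,8,9,10}→4
  5 left: {4,5,6,7,10}→5  {5,6,7,9,10}→10  {6,7,8,9,10}→10
  6 left: {4,5,6,7,9,10}→15  {5,6,7,8,9,10}→20
  7 left: {4,5,6,7,8,9,10}→35
  8 left: {3,4,5,6,7,8,9,10}→35
  9 left: {2,3,4,5,6,7,8,9,10}→35
  placing 0:f first → 35 extensions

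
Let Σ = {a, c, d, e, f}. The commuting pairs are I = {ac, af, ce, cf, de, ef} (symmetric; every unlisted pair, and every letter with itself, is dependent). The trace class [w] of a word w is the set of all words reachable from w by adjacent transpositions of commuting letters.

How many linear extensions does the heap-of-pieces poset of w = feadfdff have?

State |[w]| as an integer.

3

0(f) covers ∅
1(e) covers ∅
2(a) covers 1:e
3(d) covers 0:f, 2:a
4(f) covers 3:d
5(d) covers 4:f
6(f) covers 5:d
7(f) covers 6:f
floor of heap: 0:f, 1:e
completions by unplaced set U, small U first (add the entries for U minus each lowest piece of U):
  |U|=1: {7}:1
  |U|=2: {6,7}:1
  |U|=3: {5,6,7}:1
  |U|=4: {4,5,6,7}:1
  |U|=5: {3,4,5,6,7}:1
  |U|=6: {0,3,4,5,6,7}:1  {2,3,4,5,6,7}:1
  start at 0(f): 1
  start at 1(e): 2
sum over floor = 3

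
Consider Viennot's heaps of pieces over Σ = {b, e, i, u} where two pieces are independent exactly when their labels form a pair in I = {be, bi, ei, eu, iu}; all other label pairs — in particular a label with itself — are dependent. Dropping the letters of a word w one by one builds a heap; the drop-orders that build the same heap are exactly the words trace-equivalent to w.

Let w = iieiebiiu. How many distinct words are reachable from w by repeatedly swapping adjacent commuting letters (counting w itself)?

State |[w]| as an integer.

756

0(i) covers ∅
1(i) covers 0:i
2(e) covers ∅
3(i) covers 1:i
4(e) covers 2:e
5(b) covers ∅
6(i) covers 3:i
7(i) covers 6:i
8(u) covers 5:b
floor of heap: 0:i, 2:e, 5:b
completions by unplaced set U, small U first (add the entries for U minus each lowest piece of U):
  |U|=1: {4}:1  {7}:1  {8}:1
  |U|=2: {2,4}:1  {4,7}:2  {4,8}:2  {5,8}:1  {6,7}:1  {7,8}:2
  |U|=3: {2,4,7}:3  {2,4,8}:3  {3,6,7}:1  {4,5,8}:3  {4,6,7}:3  {4,7,8}:6  {5,7,8}:3  {6,7,8}:3
  |U|=4: {1,3,6,7}:1  {2,4,5,8}:6  {2,4,6,7}:6  {2,4,7,8}:12  {3,4,6,7}:4  {3,6,7,8}:4  {4,5,7,8}:12  {4,6,7,8}:12  {5,6,7,8}:6
  |U|=5: {0,1,3,6,7}:1  {1,3,4,6,7}:5  {1,3,6,7,8}:5  {2,3,4,6,7}:10  {2,4,5,7,8}:30  {2,4,6,7,8}:30  {3,4,6,7,8}:20  {3,5,6,7,8}:10  {4,5,6,7,8}:30
  |U|=6: {0,1,3,4,6,7}:6  {0,1,3,6,7,8}:6  {1,2,3,4,6,7}:15  {1,3,4,6,7,8}:30  {1,3,5,6,7,8}:15  {2,3,4,6,7,8}:60  {2,4,5,6,7,8}:90  {3,4,5,6,7,8}:60
  |U|=7: {0,1,2,3,4,6,7}:21  {0,1,3,4,6,7,8}:42  {0,1,3,5,6,7,8}:21  {1,2,3,4,6,7,8}:105  {1,3,4,5,6,7,8}:105  {2,3,4,5,6,7,8}:210
  start at 0(i): 420
  start at 2(e): 168
  start at 5(b): 168
sum over floor = 756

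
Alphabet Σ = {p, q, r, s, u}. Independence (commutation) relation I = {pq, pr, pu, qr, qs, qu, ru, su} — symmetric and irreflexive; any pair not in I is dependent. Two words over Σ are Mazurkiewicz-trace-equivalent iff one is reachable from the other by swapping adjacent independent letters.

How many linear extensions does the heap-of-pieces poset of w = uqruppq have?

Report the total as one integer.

piece 0:u — minimal
piece 1:q — minimal
piece 2:r — minimal
piece 3:u rests on {0:u}
piece 4:p — minimal
piece 5:p rests on {4:p}
piece 6:q rests on {1:q}
minimal pieces: {0:u, 1:q, 2:r, 4:p}
ways to finish when only these pieces remain (= sum over removing one remaining piece with nothing left below it):
  1 left: {2}→1  {3}→1  {5}→1  {6}→1
  2 left: {0,3}→1  {1,6}→1  {2,3}→2  {2,5}→2  {2,6}→2  {3,5}→2  {3,6}→2  {4,5}→1  {5,6}→2
  3 left: {0,2,3}→3  {0,3,5}→3  {0,3,6}→3  {1,2,6}→3  {1,3,6}→3  {1,5,6}→3  {2,3,5}→6  {2,3,6}→6  {2,4,5}→3  {2,5,6}→6  {3,4,5}→3  {3,5,6}→6  {4,5,6}→3
  4 left: {0,1,3,6}→6  {0,2,3,5}→12  {0,2,3,6}→12  {0,3,4,5}→6  {0,3,5,6}→12  {1,2,3,6}→12  {1,2,5,6}→12  {1,3,5,6}→12  {1,4,5,6}→6  {2,3,4,5}→12  {2,3,5,6}→24  {2,4,5,6}→12  {3,4,5,6}→12
  5 left: {0,1,2,3,6}→30  {0,1,3,5,6}→30  {0,2,3,4,5}→30  {0,2,3,5,6}→60  {0,3,4,5,6}→30  {1,2,3,5,6}→60  {1,2,4,5,6}→30  {1,3,4,5,6}→30  {2,3,4,5,6}→60
  placing 0:u first → 180 extensions
  placing 1:q first → 180 extensions
  placing 2:r first → 90 extensions
  placing 4:p first → 180 extensions
total linear extensions = 630

630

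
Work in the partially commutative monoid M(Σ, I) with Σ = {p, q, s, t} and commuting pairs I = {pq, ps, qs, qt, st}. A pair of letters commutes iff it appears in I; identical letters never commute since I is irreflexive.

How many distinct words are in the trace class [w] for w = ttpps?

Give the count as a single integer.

0(t) covers ∅
1(t) covers 0:t
2(p) covers 1:t
3(p) covers 2:p
4(s) covers ∅
floor of heap: 0:t, 4:s
completions by unplaced set U, small U first (add the entries for U minus each lowest piece of U):
  |U|=1: {3}:1  {4}:1
  |U|=2: {2,3}:1  {3,4}:2
  |U|=3: {1,2,3}:1  {2,3,4}:3
  start at 0(t): 4
  start at 4(s): 1
sum over floor = 5

5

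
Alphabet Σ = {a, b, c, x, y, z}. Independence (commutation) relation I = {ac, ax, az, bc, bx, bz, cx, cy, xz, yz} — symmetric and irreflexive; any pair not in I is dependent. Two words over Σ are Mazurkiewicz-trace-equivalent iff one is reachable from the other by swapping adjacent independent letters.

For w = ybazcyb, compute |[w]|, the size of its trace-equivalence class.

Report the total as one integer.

21

0(y) covers ∅
1(b) covers 0:y
2(a) covers 1:b
3(z) covers ∅
4(c) covers 3:z
5(y) covers 2:a
6(b) covers 5:y
floor of heap: 0:y, 3:z
completions by unplaced set U, small U first (add the entries for U minus each lowest piece of U):
  |U|=1: {4}:1  {6}:1
  |U|=2: {3,4}:1  {4,6}:2  {5,6}:1
  |U|=3: {2,5,6}:1  {3,4,6}:3  {4,5,6}:3
  |U|=4: {1,2,5,6}:1  {2,4,5,6}:4  {3,4,5,6}:6
  |U|=5: {0,1,2,5,6}:1  {1,2,4,5,6}:5  {2,3,4,5,6}:10
  start at 0(y): 15
  start at 3(z): 6
sum over floor = 21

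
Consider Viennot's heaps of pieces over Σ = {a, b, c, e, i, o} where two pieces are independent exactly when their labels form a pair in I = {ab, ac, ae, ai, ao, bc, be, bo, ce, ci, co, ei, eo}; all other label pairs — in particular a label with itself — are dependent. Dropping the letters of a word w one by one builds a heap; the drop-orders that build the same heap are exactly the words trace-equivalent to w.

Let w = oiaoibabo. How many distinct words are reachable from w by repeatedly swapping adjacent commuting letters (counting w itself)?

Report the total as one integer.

#0=o has no predecessor
#1=i depends on [0:o]
#2=a has no predecessor
#3=o depends on [1:i]
#4=i depends on [3:o]
#5=b depends on [4:i]
#6=a depends on [2:a]
#7=b depends on [5:b]
#8=o depends on [4:i]
sources: [0:o, 2:a]
N(rest) = Σ N(rest − s) over sources s of rest; N(one piece) = 1:
  size 1 → [6]=1  [7]=1  [8]=1
  size 2 → [2,6]=1  [5,7]=1  [6,7]=2  [6,8]=2  [7,8]=2
  size 3 → [2,6,7]=3  [2,6,8]=3  [5,6,7]=3  [5,7,8]=3  [6,7,8]=6
  size 4 → [2,5,6,7]=6  [2,6,7,8]=12  [4,5,7,8]=3  [5,6,7,8]=12
  size 5 → [2,5,6,7,8]=30  [3,4,5,7,8]=3  [4,5,6,7,8]=15
  size 6 → [1,3,4,5,7,8]=3  [2,4,5,6,7,8]=45  [3,4,5,6,7,8]=18
  size 7 → [0,1,3,4,5,7,8]=3  [1,3,4,5,6,7,8]=21  [2,3,4,5,6,7,8]=63
  first=0(o) contributes 84
  first=2(a) contributes 24
|[w]| = 108

108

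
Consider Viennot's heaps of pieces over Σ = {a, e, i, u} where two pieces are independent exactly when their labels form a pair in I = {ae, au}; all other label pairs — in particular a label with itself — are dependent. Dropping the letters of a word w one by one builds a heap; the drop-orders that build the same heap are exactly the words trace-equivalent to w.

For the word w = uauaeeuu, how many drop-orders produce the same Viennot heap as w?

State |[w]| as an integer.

#0=u has no predecessor
#1=a has no predecessor
#2=u depends on [0:u]
#3=a depends on [1:a]
#4=e depends on [2:u]
#5=e depends on [4:e]
#6=u depends on [5:e]
#7=u depends on [6:u]
sources: [0:u, 1:a]
N(rest) = Σ N(rest − s) over sources s of rest; N(one piece) = 1:
  size 1 → [3]=1  [7]=1
  size 2 → [1,3]=1  [3,7]=2  [6,7]=1
  size 3 → [1,3,7]=3  [3,6,7]=3  [5,6,7]=1
  size 4 → [1,3,6,7]=6  [3,5,6,7]=4  [4,5,6,7]=1
  size 5 → [1,3,5,6,7]=10  [2,4,5,6,7]=1  [3,4,5,6,7]=5
  size 6 → [0,2,4,5,6,7]=1  [1,3,4,5,6,7]=15  [2,3,4,5,6,7]=6
  first=0(u) contributes 21
  first=1(a) contributes 7
|[w]| = 28

28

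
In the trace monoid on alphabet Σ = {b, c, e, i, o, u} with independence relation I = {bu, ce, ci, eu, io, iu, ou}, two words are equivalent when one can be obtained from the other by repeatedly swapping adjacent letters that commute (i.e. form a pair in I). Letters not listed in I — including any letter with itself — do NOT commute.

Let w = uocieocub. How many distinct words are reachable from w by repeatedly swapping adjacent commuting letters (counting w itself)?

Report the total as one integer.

drop 0:u onto floor
drop 1:o onto floor
drop 2:c onto {0:u, 1:o}
drop 3:i onto floor
drop 4:e onto {1:o, 3:i}
drop 5:o onto {2:c, 4:e}
drop 6:c onto {5:o}
drop 7:u onto {6:c}
drop 8:b onto {6:c}
ground layer = {0:u, 1:o, 3:i}
drop-orders for the pieces not yet dropped (sum over which currently-grounded one goes next):
  1 to go: {7} 1  {8} 1
  2 to go: {7,8} 2
  3 to go: {6,7,8} 2
  4 to go: {5,6,7,8} 2
  5 to go: {2,5,6,7,8} 2  {4,5,6,7,8} 2
  6 to go: {0,2,5,6,7,8} 2  {2,4,5,6,7,8} 4  {3,4,5,6,7,8} 2
  7 to go: {0,2,4,5,6,7,8} 6  {1,2,4,5,6,7,8} 4  {2,3,4,5,6,7,8} 6
  if 0:u drops first: 10 orders
  if 1:o drops first: 12 orders
  if 3:i drops first: 10 orders
heap linearizations: 32

32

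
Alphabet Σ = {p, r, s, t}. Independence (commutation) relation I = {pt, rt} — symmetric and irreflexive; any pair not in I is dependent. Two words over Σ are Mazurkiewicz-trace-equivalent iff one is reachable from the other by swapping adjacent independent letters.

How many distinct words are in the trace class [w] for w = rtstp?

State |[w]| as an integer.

4

piece 0:r — minimal
piece 1:t — minimal
piece 2:s rests on {0:r, 1:t}
piece 3:t rests on {2:s}
piece 4:p rests on {2:s}
minimal pieces: {0:r, 1:t}
ways to finish when only these pieces remain (= sum over removing one remaining piece with nothing left below it):
  1 left: {3}→1  {4}→1
  2 left: {3,4}→2
  3 left: {2,3,4}→2
  placing 0:r first → 2 extensions
  placing 1:t first → 2 extensions
total linear extensions = 4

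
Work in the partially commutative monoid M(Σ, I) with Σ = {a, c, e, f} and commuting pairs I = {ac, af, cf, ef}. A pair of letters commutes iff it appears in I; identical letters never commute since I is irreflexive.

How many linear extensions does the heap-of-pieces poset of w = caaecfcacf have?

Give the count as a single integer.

#0=c has no predecessor
#1=a has no predecessor
#2=a depends on [1:a]
#3=e depends on [0:c, 2:a]
#4=c depends on [3:e]
#5=f has no predecessor
#6=c depends on [4:c]
#7=a depends on [3:e]
#8=c depends on [6:c]
#9=f depends on [5:f]
sources: [0:c, 1:a, 5:f]
N(rest) = Σ N(rest − s) over sources s of rest; N(one piece) = 1:
  size 1 → [7]=1  [8]=1  [9]=1
  size 2 → [5,9]=1  [6,8]=1  [7,8]=2  [7,9]=2  [8,9]=2
  size 3 → [4,6,8]=1  [5,7,9]=3  [5,8,9]=3  [6,7,8]=3  [6,8,9]=3  [7,8,9]=6
  size 4 → [4,6,7,8]=4  [4,6,8,9]=4  [5,6,8,9]=6  [5,7,8,9]=12  [6,7,8,9]=12
  size 5 → [3,4,6,7,8]=4  [4,5,6,8,9]=10  [4,6,7,8,9]=20  [5,6,7,8,9]=30
  size 6 → [0,3,4,6,7,8]=4  [2,3,4,6,7,8]=4  [3,4,6,7,8,9]=24  [4,5,6,7,8,9]=60
  size 7 → [0,2,3,4,6,7,8]=8  [0,3,4,6,7,8,9]=28  [1,2,3,4,6,7,8]=4  [2,3,4,6,7,8,9]=28  [3,4,5,6,7,8,9]=84
  size 8 → [0,1,2,3,4,6,7,8]=12  [0,2,3,4,6,7,8,9]=64  [0,3,4,5,6,7,8,9]=112  [1,2,3,4,6,7,8,9]=32  [2,3,4,5,6,7,8,9]=112
  first=0(c) contributes 144
  first=1(a) contributes 288
  first=5(f) contributes 108
|[w]| = 540

540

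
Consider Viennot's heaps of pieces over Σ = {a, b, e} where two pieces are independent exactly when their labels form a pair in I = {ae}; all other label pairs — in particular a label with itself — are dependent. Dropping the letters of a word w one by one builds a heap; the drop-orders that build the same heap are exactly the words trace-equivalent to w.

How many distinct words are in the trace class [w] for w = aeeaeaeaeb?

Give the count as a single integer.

126

drop 0:a onto floor
drop 1:e onto floor
drop 2:e onto {1:e}
drop 3:a onto {0:a}
drop 4:e onto {2:e}
drop 5:a onto {3:a}
drop 6:e onto {4:e}
drop 7:a onto {5:a}
drop 8:e onto {6:e}
drop 9:b onto {7:a, 8:e}
ground layer = {0:a, 1:e}
drop-orders for the pieces not yet dropped (sum over which currently-grounded one goes next):
  1 to go: {9} 1
  2 to go: {7,9} 1  {8,9} 1
  3 to go: {5,7,9} 1  {6,8,9} 1  {7,8,9} 2
  4 to go: {3,5,7,9} 1  {4,6,8,9} 1  {5,7,8,9} 3  {6,7,8,9} 3
  5 to go: {0,3,5,7,9} 1  {2,4,6,8,9} 1  {3,5,7,8,9} 4  {4,6,7,8,9} 4  {5,6,7,8,9} 6
  6 to go: {0,3,5,7,8,9} 5  {1,2,4,6,8,9} 1  {2,4,6,7,8,9} 5  {3,5,6,7,8,9} 10  {4,5,6,7,8,9} 10
  7 to go: {0,3,5,6,7,8,9} 15  {1,2,4,6,7,8,9} 6  {2,4,5,6,7,8,9} 15  {3,4,5,6,7,8,9} 20
  8 to go: {0,3,4,5,6,7,8,9} 35  {1,2,4,5,6,7,8,9} 21  {2,3,4,5,6,7,8,9} 35
  if 0:a drops first: 56 orders
  if 1:e drops first: 70 orders
heap linearizations: 126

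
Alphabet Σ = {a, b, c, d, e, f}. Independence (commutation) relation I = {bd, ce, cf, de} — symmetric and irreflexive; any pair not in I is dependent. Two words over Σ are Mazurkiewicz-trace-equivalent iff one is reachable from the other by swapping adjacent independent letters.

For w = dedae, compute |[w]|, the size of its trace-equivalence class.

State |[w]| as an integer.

3

piece 0:d — minimal
piece 1:e — minimal
piece 2:d rests on {0:d}
piece 3:a rests on {1:e, 2:d}
piece 4:e rests on {3:a}
minimal pieces: {0:d, 1:e}
ways to finish when only these pieces remain (= sum over removing one remaining piece with nothing left below it):
  1 left: {4}→1
  2 left: {3,4}→1
  3 left: {1,3,4}→1  {2,3,4}→1
  placing 0:d first → 2 extensions
  placing 1:e first → 1 extensions
total linear extensions = 3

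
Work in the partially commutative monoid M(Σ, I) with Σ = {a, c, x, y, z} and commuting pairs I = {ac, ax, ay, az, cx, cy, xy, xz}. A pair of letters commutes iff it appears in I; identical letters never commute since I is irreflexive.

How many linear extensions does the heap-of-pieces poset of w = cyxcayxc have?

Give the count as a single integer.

1680

0(c) covers ∅
1(y) covers ∅
2(x) covers ∅
3(c) covers 0:c
4(a) covers ∅
5(y) covers 1:y
6(x) covers 2:x
7(c) covers 3:c
floor of heap: 0:c, 1:y, 2:x, 4:a
completions by unplaced set U, small U first (add the entries for U minus each lowest piece of U):
  |U|=1: {4}:1  {5}:1  {6}:1  {7}:1
  |U|=2: {1,5}:1  {2,6}:1  {3,7}:1  {4,5}:2  {4,6}:2  {4,7}:2  {5,6}:2  {5,7}:2  {6,7}:2
  |U|=3: {0,3,7}:1  {1,4,5}:3  {1,5,6}:3  {1,5,7}:3  {2,4,6}:3  {2,5,6}:3  {2,6,7}:3  {3,4,7}:3  {3,5,7}:3  {3,6,7}:3  {4,5,6}:6  {4,5,7}:6  {4,6,7}:6  {5,6,7}:6
  |U|=4: {0,3,4,7}:4  {0,3,5,7}:4  {0,3,6,7}:4  {1,2,5,6}:6  {1,3,5,7}:6  {1,4,5,6}:12  {1,4,5,7}:12  {1,5,6,7}:12  {2,3,6,7}:6  {2,4,5,6}:12  {2,4,6,7}:12  {2,5,6,7}:12  {3,4,5,7}:12  {3,4,6,7}:12  {3,5,6,7}:12  {4,5,6,7}:24
  |U|=5: {0,1,3,5,7}:10  {0,2,3,6,7}:10  {0,3,4,5,7}:20  {0,3,4,6,7}:20  {0,3,5,6,7}:20  {1,2,4,5,6}:30  {1,2,5,6,7}:30  {1,3,4,5,7}:30  {1,3,5,6,7}:30  {1,4,5,6,7}:60  {2,3,4,6,7}:30  {2,3,5,6,7}:30  {2,4,5,6,7}:60  {3,4,5,6,7}:60
  |U|=6: {0,1,3,4,5,7}:60  {0,1,3,5,6,7}:60  {0,2,3,4,6,7}:60  {0,2,3,5,6,7}:60  {0,3,4,5,6,7}:120  {1,2,3,5,6,7}:90  {1,2,4,5,6,7}:180  {1,3,4,5,6,7}:180  {2,3,4,5,6,7}:180
  start at 0(c): 630
  start at 1(y): 420
  start at 2(x): 420
  start at 4(a): 210
sum over floor = 1680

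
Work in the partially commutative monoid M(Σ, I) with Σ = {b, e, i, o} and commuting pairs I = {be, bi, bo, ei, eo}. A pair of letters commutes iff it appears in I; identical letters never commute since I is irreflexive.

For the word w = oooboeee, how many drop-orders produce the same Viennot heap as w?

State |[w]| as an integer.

drop 0:o onto floor
drop 1:o onto {0:o}
drop 2:o onto {1:o}
drop 3:b onto floor
drop 4:o onto {2:o}
drop 5:e onto floor
drop 6:e onto {5:e}
drop 7:e onto {6:e}
ground layer = {0:o, 3:b, 5:e}
drop-orders for the pieces not yet dropped (sum over which currently-grounded one goes next):
  1 to go: {3} 1  {4} 1  {7} 1
  2 to go: {2,4} 1  {3,4} 2  {3,7} 2  {4,7} 2  {6,7} 1
  3 to go: {1,2,4} 1  {2,3,4} 3  {2,4,7} 3  {3,4,7} 6  {3,6,7} 3  {4,6,7} 3  {5,6,7} 1
  4 to go: {0,1,2,4} 1  {1,2,3,4} 4  {1,2,4,7} 4  {2,3,4,7} 12  {2,4,6,7} 6  {3,4,6,7} 12  {3,5,6,7} 4  {4,5,6,7} 4
  5 to go: {0,1,2,3,4} 5  {0,1,2,4,7} 5  {1,2,3,4,7} 20  {1,2,4,6,7} 10  {2,3,4,6,7} 30  {2,4,5,6,7} 10  {3,4,5,6,7} 20
  6 to go: {0,1,2,3,4,7} 30  {0,1,2,4,6,7} 15  {1,2,3,4,6,7} 60  {1,2,4,5,6,7} 20  {2,3,4,5,6,7} 60
  if 0:o drops first: 140 orders
  if 3:b drops first: 35 orders
  if 5:e drops first: 105 orders
heap linearizations: 280

280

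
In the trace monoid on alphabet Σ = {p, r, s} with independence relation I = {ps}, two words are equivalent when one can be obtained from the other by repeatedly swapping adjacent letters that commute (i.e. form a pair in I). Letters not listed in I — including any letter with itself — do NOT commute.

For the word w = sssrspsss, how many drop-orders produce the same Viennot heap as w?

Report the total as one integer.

drop 0:s onto floor
drop 1:s onto {0:s}
drop 2:s onto {1:s}
drop 3:r onto {2:s}
drop 4:s onto {3:r}
drop 5:p onto {3:r}
drop 6:s onto {4:s}
drop 7:s onto {6:s}
drop 8:s onto {7:s}
ground layer = {0:s}
drop-orders for the pieces not yet dropped (sum over which currently-grounded one goes next):
  1 to go: {5} 1  {8} 1
  2 to go: {5,8} 2  {7,8} 1
  3 to go: {5,7,8} 3  {6,7,8} 1
  4 to go: {4,6,7,8} 1  {5,6,7,8} 4
  5 to go: {4,5,6,7,8} 5
  6 to go: {3,4,5,6,7,8} 5
  7 to go: {2,3,4,5,6,7,8} 5
  if 0:s drops first: 5 orders

5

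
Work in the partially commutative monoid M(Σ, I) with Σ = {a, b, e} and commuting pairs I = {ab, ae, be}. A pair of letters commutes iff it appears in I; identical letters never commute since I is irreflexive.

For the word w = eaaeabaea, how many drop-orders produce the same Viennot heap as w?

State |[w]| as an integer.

504

drop 0:e onto floor
drop 1:a onto floor
drop 2:a onto {1:a}
drop 3:e onto {0:e}
drop 4:a onto {2:a}
drop 5:b onto floor
drop 6:a onto {4:a}
drop 7:e onto {3:e}
drop 8:a onto {6:a}
ground layer = {0:e, 1:a, 5:b}
drop-orders for the pieces not yet dropped (sum over which currently-grounded one goes next):
  1 to go: {5} 1  {7} 1  {8} 1
  2 to go: {3,7} 1  {5,7} 2  {5,8} 2  {6,8} 1  {7,8} 2
  3 to go: {0,3,7} 1  {3,5,7} 3  {3,7,8} 3  {4,6,8} 1  {5,6,8} 3  {5,7,8} 6  {6,7,8} 3
  4 to go: {0,3,5,7} 4  {0,3,7,8} 4  {2,4,6,8} 1  {3,5,7,8} 12  {3,6,7,8} 6  {4,5,6,8} 4  {4,6,7,8} 4  {5,6,7,8} 12
  5 to go: {0,3,5,7,8} 20  {0,3,6,7,8} 10  {1,2,4,6,8} 1  {2,4,5,6,8} 5  {2,4,6,7,8} 5  {3,4,6,7,8} 10  {3,5,6,7,8} 30  {4,5,6,7,8} 20
  6 to go: {0,3,4,6,7,8} 20  {0,3,5,6,7,8} 60  {1,2,4,5,6,8} 6  {1,2,4,6,7,8} 6  {2,3,4,6,7,8} 15  {2,4,5,6,7,8} 30  {3,4,5,6,7,8} 60
  7 to go: {0,2,3,4,6,7,8} 35  {0,3,4,5,6,7,8} 140  {1,2,3,4,6,7,8} 21  {1,2,4,5,6,7,8} 42  {2,3,4,5,6,7,8} 105
  if 0:e drops first: 168 orders
  if 1:a drops first: 280 orders
  if 5:b drops first: 56 orders
heap linearizations: 504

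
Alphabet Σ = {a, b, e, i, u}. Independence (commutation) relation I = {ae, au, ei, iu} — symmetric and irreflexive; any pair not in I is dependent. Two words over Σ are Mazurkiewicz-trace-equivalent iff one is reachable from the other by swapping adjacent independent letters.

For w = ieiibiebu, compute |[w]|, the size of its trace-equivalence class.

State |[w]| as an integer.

8

0(i) covers ∅
1(e) covers ∅
2(i) covers 0:i
3(i) covers 2:i
4(b) covers 1:e, 3:i
5(i) covers 4:b
6(e) covers 4:b
7(b) covers 5:i, 6:e
8(u) covers 7:b
floor of heap: 0:i, 1:e
completions by unplaced set U, small U first (add the entries for U minus each lowest piece of U):
  |U|=1: {8}:1
  |U|=2: {7,8}:1
  |U|=3: {5,7,8}:1  {6,7,8}:1
  |U|=4: {5,6,7,8}:2
  |U|=5: {4,5,6,7,8}:2
  |U|=6: {1,4,5,6,7,8}:2  {3,4,5,6,7,8}:2
  |U|=7: {1,3,4,5,6,7,8}:4  {2,3,4,5,6,7,8}:2
  start at 0(i): 6
  start at 1(e): 2
sum over floor = 8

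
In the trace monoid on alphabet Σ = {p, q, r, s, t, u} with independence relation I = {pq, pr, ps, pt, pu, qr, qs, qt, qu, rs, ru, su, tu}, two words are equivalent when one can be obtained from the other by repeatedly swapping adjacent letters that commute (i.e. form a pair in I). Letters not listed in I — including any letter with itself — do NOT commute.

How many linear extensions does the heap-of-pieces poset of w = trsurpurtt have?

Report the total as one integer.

1440

piece 0:t — minimal
piece 1:r rests on {0:t}
piece 2:s rests on {0:t}
piece 3:u — minimal
piece 4:r rests on {1:r}
piece 5:p — minimal
piece 6:u rests on {3:u}
piece 7:r rests on {4:r}
piece 8:t rests on {2:s, 7:r}
piece 9:t rests on {8:t}
minimal pieces: {0:t, 3:u, 5:p}
ways to finish when only these pieces remain (= sum over removing one remaining piece with nothing left below it):
  1 left: {5}→1  {6}→1  {9}→1
  2 left: {3,6}→1  {5,6}→2  {5,9}→2  {6,9}→2  {8,9}→1
  3 left: {2,8,9}→1  {3,5,6}→3  {3,6,9}→3  {5,6,9}→6  {5,8,9}→3  {6,8,9}→3  {7,8,9}→1
  4 left: {2,5,8,9}→4  {2,6,8,9}→4  {2,7,8,9}→2  {3,5,6,9}→12  {3,6,8,9}→6  {4,7,8,9}→1  {5,6,8,9}→12  {5,7,8,9}→4  {6,7,8,9}→4
  5 left: {1,4,7,8,9}→1  {2,3,6,8,9}→10  {2,4,7,8,9}→3  {2,5,6,8,9}→20  {2,5,7,8,9}→10  {2,6,7,8,9}→10  {3,5,6,8,9}→30  {3,6,7,8,9}→10  {4,5,7,8,9}→5  {4,6,7,8,9}→5  {5,6,7,8,9}→20
  6 left: {1,2,4,7,8,9}→4  {1,4,5,7,8,9}→6  {1,4,6,7,8,9}→6  {2,3,5,6,8,9}→60  {2,3,6,7,8,9}→30  {2,4,5,7,8,9}→18  {2,4,6,7,8,9}→18  {2,5,6,7,8,9}→60  {3,4,6,7,8,9}→15  {3,5,6,7,8,9}→60  {4,5,6,7,8,9}→30
  7 left: {0,1,2,4,7,8,9}→4  {1,2,4,5,7,8,9}→28  {1,2,4,6,7,8,9}→28  {1,3,4,6,7,8,9}→21  {1,4,5,6,7,8,9}→42  {2,3,4,6,7,8,9}→63  {2,3,5,6,7,8,9}→210  {2,4,5,6,7,8,9}→126  {3,4,5,6,7,8,9}→105
  8 left: {0,1,2,4,5,7,8,9}→32  {0,1,2,4,6,7,8,9}→32  {1,2,3,4,6,7,8,9}→112  {1,2,4,5,6,7,8,9}→224  {1,3,4,5,6,7,8,9}→168  {2,3,4,5,6,7,8,9}→504
  placing 0:t first → 1008 extensions
  placing 3:u first → 288 extensions
  placing 5:p first → 144 extensions
total linear extensions = 1440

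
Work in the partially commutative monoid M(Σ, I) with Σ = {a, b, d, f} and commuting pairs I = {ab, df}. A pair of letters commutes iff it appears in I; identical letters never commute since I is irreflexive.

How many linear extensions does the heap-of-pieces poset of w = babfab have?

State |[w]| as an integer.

#0=b has no predecessor
#1=a has no predecessor
#2=b depends on [0:b]
#3=f depends on [1:a, 2:b]
#4=a depends on [3:f]
#5=b depends on [3:f]
sources: [0:b, 1:a]
N(rest) = Σ N(rest − s) over sources s of rest; N(one piece) = 1:
  size 1 → [4]=1  [5]=1
  size 2 → [4,5]=2
  size 3 → [3,4,5]=2
  size 4 → [1,3,4,5]=2  [2,3,4,5]=2
  first=0(b) contributes 4
  first=1(a) contributes 2
|[w]| = 6

6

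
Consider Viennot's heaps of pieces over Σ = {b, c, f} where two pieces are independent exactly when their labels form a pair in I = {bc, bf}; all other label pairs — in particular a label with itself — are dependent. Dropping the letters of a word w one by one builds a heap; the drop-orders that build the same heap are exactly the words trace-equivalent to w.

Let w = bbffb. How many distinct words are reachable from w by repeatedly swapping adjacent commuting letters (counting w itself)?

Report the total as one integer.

piece 0:b — minimal
piece 1:b rests on {0:b}
piece 2:f — minimal
piece 3:f rests on {2:f}
piece 4:b rests on {1:b}
minimal pieces: {0:b, 2:f}
ways to finish when only these pieces remain (= sum over removing one remaining piece with nothing left below it):
  1 left: {3}→1  {4}→1
  2 left: {1,4}→1  {2,3}→1  {3,4}→2
  3 left: {0,1,4}→1  {1,3,4}→3  {2,3,4}→3
  placing 0:b first → 6 extensions
  placing 2:f first → 4 extensions
total linear extensions = 10

10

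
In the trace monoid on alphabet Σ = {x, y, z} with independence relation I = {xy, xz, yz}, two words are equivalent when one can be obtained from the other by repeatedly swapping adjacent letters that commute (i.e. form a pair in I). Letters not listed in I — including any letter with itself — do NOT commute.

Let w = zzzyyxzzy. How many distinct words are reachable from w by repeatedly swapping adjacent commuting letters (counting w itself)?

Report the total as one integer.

504

#0=z has no predecessor
#1=z depends on [0:z]
#2=z depends on [1:z]
#3=y has no predecessor
#4=y depends on [3:y]
#5=x has no predecessor
#6=z depends on [2:z]
#7=z depends on [6:z]
#8=y depends on [4:y]
sources: [0:z, 3:y, 5:x]
N(rest) = Σ N(rest − s) over sources s of rest; N(one piece) = 1:
  size 1 → [5]=1  [7]=1  [8]=1
  size 2 → [4,8]=1  [5,7]=2  [5,8]=2  [6,7]=1  [7,8]=2
  size 3 → [2,6,7]=1  [3,4,8]=1  [4,5,8]=3  [4,7,8]=3  [5,6,7]=3  [5,7,8]=6  [6,7,8]=3
  size 4 → [1,2,6,7]=1  [2,5,6,7]=4  [2,6,7,8]=4  [3,4,5,8]=4  [3,4,7,8]=4  [4,5,7,8]=12  [4,6,7,8]=6  [5,6,7,8]=12
  size 5 → [0,1,2,6,7]=1  [1,2,5,6,7]=5  [1,2,6,7,8]=5  [2,4,6,7,8]=10  [2,5,6,7,8]=20  [3,4,5,7,8]=20  [3,4,6,7,8]=10  [4,5,6,7,8]=30
  size 6 → [0,1,2,5,6,7]=6  [0,1,2,6,7,8]=6  [1,2,4,6,7,8]=15  [1,2,5,6,7,8]=30  [2,3,4,6,7,8]=20  [2,4,5,6,7,8]=60  [3,4,5,6,7,8]=60
  size 7 → [0,1,2,4,6,7,8]=21  [0,1,2,5,6,7,8]=42  [1,2,3,4,6,7,8]=35  [1,2,4,5,6,7,8]=105  [2,3,4,5,6,7,8]=140
  first=0(z) contributes 280
  first=3(y) contributes 168
  first=5(x) contributes 56
|[w]| = 504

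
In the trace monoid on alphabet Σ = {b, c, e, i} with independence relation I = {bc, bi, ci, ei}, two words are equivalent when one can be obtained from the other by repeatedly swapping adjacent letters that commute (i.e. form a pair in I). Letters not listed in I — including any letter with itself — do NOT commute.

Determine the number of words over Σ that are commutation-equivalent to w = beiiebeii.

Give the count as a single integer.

drop 0:b onto floor
drop 1:e onto {0:b}
drop 2:i onto floor
drop 3:i onto {2:i}
drop 4:e onto {1:e}
drop 5:b onto {4:e}
drop 6:e onto {5:b}
drop 7:i onto {3:i}
drop 8:i onto {7:i}
ground layer = {0:b, 2:i}
drop-orders for the pieces not yet dropped (sum over which currently-grounded one goes next):
  1 to go: {6} 1  {8} 1
  2 to go: {5,6} 1  {6,8} 2  {7,8} 1
  3 to go: {3,7,8} 1  {4,5,6} 1  {5,6,8} 3  {6,7,8} 3
  4 to go: {1,4,5,6} 1  {2,3,7,8} 1  {3,6,7,8} 4  {4,5,6,8} 4  {5,6,7,8} 6
  5 to go: {0,1,4,5,6} 1  {1,4,5,6,8} 5  {2,3,6,7,8} 5  {3,5,6,7,8} 10  {4,5,6,7,8} 10
  6 to go: {0,1,4,5,6,8} 6  {1,4,5,6,7,8} 15  {2,3,5,6,7,8} 15  {3,4,5,6,7,8} 20
  7 to go: {0,1,4,5,6,7,8} 21  {1,3,4,5,6,7,8} 35  {2,3,4,5,6,7,8} 35
  if 0:b drops first: 70 orders
  if 2:i drops first: 56 orders
heap linearizations: 126

126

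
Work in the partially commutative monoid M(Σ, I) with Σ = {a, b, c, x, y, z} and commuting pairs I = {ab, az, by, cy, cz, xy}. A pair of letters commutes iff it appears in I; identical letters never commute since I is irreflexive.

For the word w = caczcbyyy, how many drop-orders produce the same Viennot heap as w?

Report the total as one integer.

74

0(c) covers ∅
1(a) covers 0:c
2(c) covers 1:a
3(z) covers ∅
4(c) covers 2:c
5(b) covers 3:z, 4:c
6(y) covers 1:a, 3:z
7(y) covers 6:y
8(y) covers 7:y
floor of heap: 0:c, 3:z
completions by unplaced set U, small U first (add the entries for U minus each lowest piece of U):
  |U|=1: {5}:1  {8}:1
  |U|=2: {4,5}:1  {5,8}:2  {7,8}:1
  |U|=3: {2,4,5}:1  {4,5,8}:3  {5,7,8}:3  {6,7,8}:1
  |U|=4: {2,4,5,8}:4  {4,5,7,8}:6  {5,6,7,8}:4
  |U|=5: {2,4,5,7,8}:10  {3,5,6,7,8}:4  {4,5,6,7,8}:10
  |U|=6: {2,4,5,6,7,8}:20  {3,4,5,6,7,8}:14
  |U|=7: {1,2,4,5,6,7,8}:20  {2,3,4,5,6,7,8}:34
  start at 0(c): 54
  start at 3(z): 20
sum over floor = 74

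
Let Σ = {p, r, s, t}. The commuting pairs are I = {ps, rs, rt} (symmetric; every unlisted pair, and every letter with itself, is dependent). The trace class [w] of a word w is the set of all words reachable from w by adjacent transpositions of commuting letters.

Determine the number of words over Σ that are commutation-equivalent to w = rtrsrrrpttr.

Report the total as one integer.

drop 0:r onto floor
drop 1:t onto floor
drop 2:r onto {0:r}
drop 3:s onto {1:t}
drop 4:r onto {2:r}
drop 5:r onto {4:r}
drop 6:r onto {5:r}
drop 7:p onto {1:t, 6:r}
drop 8:t onto {3:s, 7:p}
drop 9:t onto {8:t}
drop 10:r onto {7:p}
ground layer = {0:r, 1:t}
drop-orders for the pieces not yet dropped (sum over which currently-grounded one goes next):
  1 to go: {9} 1  {10} 1
  2 to go: {8,9} 1  {9,10} 2
  3 to go: {3,8,9} 1  {8,9,10} 3
  4 to go: {3,8,9,10} 4  {7,8,9,10} 3
  5 to go: {3,7,8,9,10} 7  {6,7,8,9,10} 3
  6 to go: {1,3,7,8,9,10} 7  {3,6,7,8,9,10} 10  {5,6,7,8,9,10} 3
  7 to go: {1,3,6,7,8,9,10} 17  {3,5,6,7,8,9,10} 13  {4,5,6,7,8,9,10} 3
  8 to go: {1,3,5,6,7,8,9,10} 30  {2,4,5,6,7,8,9,10} 3  {3,4,5,6,7,8,9,10} 16
  9 to go: {0,2,4,5,6,7,8,9,10} 3  {1,3,4,5,6,7,8,9,10} 46  {2,3,4,5,6,7,8,9,10} 19
  if 0:r drops first: 65 orders
  if 1:t drops first: 22 orders
heap linearizations: 87

87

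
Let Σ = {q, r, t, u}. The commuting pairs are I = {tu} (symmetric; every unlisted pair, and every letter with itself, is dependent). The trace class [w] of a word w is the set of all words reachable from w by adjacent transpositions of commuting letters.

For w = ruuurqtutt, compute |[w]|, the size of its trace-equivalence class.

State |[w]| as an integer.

4

drop 0:r onto floor
drop 1:u onto {0:r}
drop 2:u onto {1:u}
drop 3:u onto {2:u}
drop 4:r onto {3:u}
drop 5:q onto {4:r}
drop 6:t onto {5:q}
drop 7:u onto {5:q}
drop 8:t onto {6:t}
drop 9:t onto {8:t}
ground layer = {0:r}
drop-orders for the pieces not yet dropped (sum over which currently-grounded one goes next):
  1 to go: {7} 1  {9} 1
  2 to go: {7,9} 2  {8,9} 1
  3 to go: {6,8,9} 1  {7,8,9} 3
  4 to go: {6,7,8,9} 4
  5 to go: {5,6,7,8,9} 4
  6 to go: {4,5,6,7,8,9} 4
  7 to go: {3,4,5,6,7,8,9} 4
  8 to go: {2,3,4,5,6,7,8,9} 4
  if 0:r drops first: 4 orders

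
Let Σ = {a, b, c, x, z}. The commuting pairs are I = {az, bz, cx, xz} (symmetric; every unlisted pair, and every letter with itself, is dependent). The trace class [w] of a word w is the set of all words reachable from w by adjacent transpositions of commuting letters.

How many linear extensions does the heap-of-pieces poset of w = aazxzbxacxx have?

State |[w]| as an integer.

#0=a has no predecessor
#1=a depends on [0:a]
#2=z has no predecessor
#3=x depends on [1:a]
#4=z depends on [2:z]
#5=b depends on [3:x]
#6=x depends on [5:b]
#7=a depends on [6:x]
#8=c depends on [4:z, 7:a]
#9=x depends on [7:a]
#10=x depends on [9:x]
sources: [0:a, 2:z]
N(rest) = Σ N(rest − s) over sources s of rest; N(one piece) = 1:
  size 1 → [8]=1  [10]=1
  size 2 → [4,8]=1  [8,10]=2  [9,10]=1
  size 3 → [2,4,8]=1  [4,8,10]=3  [8,9,10]=3
  size 4 → [2,4,8,10]=4  [4,8,9,10]=6  [7,8,9,10]=3
  size 5 → [2,4,8,9,10]=10  [4,7,8,9,10]=9  [6,7,8,9,10]=3
  size 6 → [2,4,7,8,9,10]=19  [4,6,7,8,9,10]=12  [5,6,7,8,9,10]=3
  size 7 → [2,4,6,7,8,9,10]=31  [3,5,6,7,8,9,10]=3  [4,5,6,7,8,9,10]=15
  size 8 → [1,3,5,6,7,8,9,10]=3  [2,4,5,6,7,8,9,10]=46  [3,4,5,6,7,8,9,10]=18
  size 9 → [0,1,3,5,6,7,8,9,10]=3  [1,3,4,5,6,7,8,9,10]=21  [2,3,4,5,6,7,8,9,10]=64
  first=0(a) contributes 85
  first=2(z) contributes 24
|[w]| = 109

109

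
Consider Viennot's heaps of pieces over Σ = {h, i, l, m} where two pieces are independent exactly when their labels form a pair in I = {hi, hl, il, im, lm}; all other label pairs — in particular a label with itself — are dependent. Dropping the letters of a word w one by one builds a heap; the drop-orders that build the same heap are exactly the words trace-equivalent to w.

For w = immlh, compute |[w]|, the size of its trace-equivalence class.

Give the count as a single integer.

0(i) covers ∅
1(m) covers ∅
2(m) covers 1:m
3(l) covers ∅
4(h) covers 2:m
floor of heap: 0:i, 1:m, 3:l
completions by unplaced set U, small U first (add the entries for U minus each lowest piece of U):
  |U|=1: {0}:1  {3}:1  {4}:1
  |U|=2: {0,3}:2  {0,4}:2  {2,4}:1  {3,4}:2
  |U|=3: {0,2,4}:3  {0,3,4}:6  {1,2,4}:1  {2,3,4}:3
  start at 0(i): 4
  start at 1(m): 12
  start at 3(l): 4
sum over floor = 20

20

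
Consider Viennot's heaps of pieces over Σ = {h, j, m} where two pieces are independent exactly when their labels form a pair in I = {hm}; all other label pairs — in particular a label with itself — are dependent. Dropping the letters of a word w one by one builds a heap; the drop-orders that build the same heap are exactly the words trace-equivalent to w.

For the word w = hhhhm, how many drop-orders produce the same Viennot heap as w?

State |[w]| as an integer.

0(h) covers ∅
1(h) covers 0:h
2(h) covers 1:h
3(h) covers 2:h
4(m) covers ∅
floor of heap: 0:h, 4:m
completions by unplaced set U, small U first (add the entries for U minus each lowest piece of U):
  |U|=1: {3}:1  {4}:1
  |U|=2: {2,3}:1  {3,4}:2
  |U|=3: {1,2,3}:1  {2,3,4}:3
  start at 0(h): 4
  start at 4(m): 1
sum over floor = 5

5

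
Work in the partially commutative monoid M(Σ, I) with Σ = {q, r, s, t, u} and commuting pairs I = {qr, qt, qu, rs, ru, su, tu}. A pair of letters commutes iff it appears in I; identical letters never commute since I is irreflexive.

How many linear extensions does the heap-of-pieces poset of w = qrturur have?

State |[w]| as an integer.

105

#0=q has no predecessor
#1=r has no predecessor
#2=t depends on [1:r]
#3=u has no predecessor
#4=r depends on [2:t]
#5=u depends on [3:u]
#6=r depends on [4:r]
sources: [0:q, 1:r, 3:u]
N(rest) = Σ N(rest − s) over sources s of rest; N(one piece) = 1:
  size 1 → [0]=1  [5]=1  [6]=1
  size 2 → [0,5]=2  [0,6]=2  [3,5]=1  [4,6]=1  [5,6]=2
  size 3 → [0,3,5]=3  [0,4,6]=3  [0,5,6]=6  [2,4,6]=1  [3,5,6]=3  [4,5,6]=3
  size 4 → [0,2,4,6]=4  [0,3,5,6]=12  [0,4,5,6]=12  [1,2,4,6]=1  [2,4,5,6]=4  [3,4,5,6]=6
  size 5 → [0,1,2,4,6]=5  [0,2,4,5,6]=20  [0,3,4,5,6]=30  [1,2,4,5,6]=5  [2,3,4,5,6]=10
  first=0(q) contributes 15
  first=1(r) contributes 60
  first=3(u) contributes 30
|[w]| = 105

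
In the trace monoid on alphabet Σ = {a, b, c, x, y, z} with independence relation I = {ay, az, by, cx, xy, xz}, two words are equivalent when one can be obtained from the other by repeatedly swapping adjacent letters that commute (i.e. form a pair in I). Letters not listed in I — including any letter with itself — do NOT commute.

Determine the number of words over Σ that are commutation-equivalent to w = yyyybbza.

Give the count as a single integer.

piece 0:y — minimal
piece 1:y rests on {0:y}
piece 2:y rests on {1:y}
piece 3:y rests on {2:y}
piece 4:b — minimal
piece 5:b rests on {4:b}
piece 6:z rests on {3:y, 5:b}
piece 7:a rests on {5:b}
minimal pieces: {0:y, 4:b}
ways to finish when only these pieces remain (= sum over removing one remaining piece with nothing left below it):
  1 left: {6}→1  {7}→1
  2 left: {3,6}→1  {6,7}→2
  3 left: {2,3,6}→1  {3,6,7}→3  {5,6,7}→2
  4 left: {1,2,3,6}→1  {2,3,6,7}→4  {3,5,6,7}→5  {4,5,6,7}→2
  5 left: {0,1,2,3,6}→1  {1,2,3,6,7}→5  {2,3,5,6,7}→9  {3,4,5,6,7}→7
  6 left: {0,1,2,3,6,7}→6  {1,2,3,5,6,7}→14  {2,3,4,5,6,7}→16
  placing 0:y first → 30 extensions
  placing 4:b first → 20 extensions
total linear extensions = 50

50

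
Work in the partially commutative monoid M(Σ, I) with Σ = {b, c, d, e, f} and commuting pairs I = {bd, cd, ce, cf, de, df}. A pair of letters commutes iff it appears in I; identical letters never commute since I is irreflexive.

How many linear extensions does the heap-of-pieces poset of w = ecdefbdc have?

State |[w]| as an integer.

#0=e has no predecessor
#1=c has no predecessor
#2=d has no predecessor
#3=e depends on [0:e]
#4=f depends on [3:e]
#5=b depends on [1:c, 4:f]
#6=d depends on [2:d]
#7=c depends on [5:b]
sources: [0:e, 1:c, 2:d]
N(rest) = Σ N(rest − s) over sources s of rest; N(one piece) = 1:
  size 1 → [6]=1  [7]=1
  size 2 → [2,6]=1  [5,7]=1  [6,7]=2
  size 3 → [1,5,7]=1  [2,6,7]=3  [4,5,7]=1  [5,6,7]=3
  size 4 → [1,4,5,7]=2  [1,5,6,7]=4  [2,5,6,7]=6  [3,4,5,7]=1  [4,5,6,7]=4
  size 5 → [0,3,4,5,7]=1  [1,2,5,6,7]=10  [1,3,4,5,7]=3  [1,4,5,6,7]=10  [2,4,5,6,7]=10  [3,4,5,6,7]=5
  size 6 → [0,1,3,4,5,7]=4  [0,3,4,5,6,7]=6  [1,2,4,5,6,7]=30  [1,3,4,5,6,7]=18  [2,3,4,5,6,7]=15
  first=0(e) contributes 63
  first=1(c) contributes 21
  first=2(d) contributes 28
|[w]| = 112

112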